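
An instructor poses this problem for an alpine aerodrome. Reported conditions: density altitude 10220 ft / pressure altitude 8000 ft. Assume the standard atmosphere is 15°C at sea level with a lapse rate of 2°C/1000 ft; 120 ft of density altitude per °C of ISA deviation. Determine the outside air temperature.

17.5°C

Density altitude − pressure altitude = 10220 − 8000 = +2220 ft.
At 120 ft/°C that is an ISA deviation of 2220/120 = +18.5°C.
ISA temperature at 8000 ft = 15 − 2 × (8000/1000) = -1°C.
OAT = ISA + deviation = -1 + (+18.5) = 17.5°C.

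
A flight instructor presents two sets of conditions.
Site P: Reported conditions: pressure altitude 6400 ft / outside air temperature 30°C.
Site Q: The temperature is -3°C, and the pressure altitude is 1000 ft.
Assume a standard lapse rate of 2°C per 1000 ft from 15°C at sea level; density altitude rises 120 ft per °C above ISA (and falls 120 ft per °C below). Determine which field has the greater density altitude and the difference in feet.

Site P by 10656 ft

Site P: ISA temp = 2.2°C, deviation +27.8°C, DA = 6400 + 120 × 27.8 = 9736 ft.
Site Q: ISA temp = 13°C, deviation -16°C, DA = 1000 + 120 × (-16) = -920 ft.
Site P is higher by 9736 − (-920) = 10656 ft.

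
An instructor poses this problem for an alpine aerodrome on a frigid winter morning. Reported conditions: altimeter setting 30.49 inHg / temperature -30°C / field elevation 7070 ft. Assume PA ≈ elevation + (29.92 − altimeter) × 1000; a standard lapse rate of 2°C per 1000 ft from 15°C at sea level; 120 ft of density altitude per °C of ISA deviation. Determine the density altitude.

2660 ft

Pressure altitude = 7070 + (29.92 − 30.49) × 1000 = 7070 + (-570) = 6500 ft.
ISA temperature at 6500 ft = 15 − 2 × (6500/1000) = 2°C.
ISA deviation = -30 − 2 = -32°C.
Density altitude = 6500 + 120 × (-32) = 2660 ft.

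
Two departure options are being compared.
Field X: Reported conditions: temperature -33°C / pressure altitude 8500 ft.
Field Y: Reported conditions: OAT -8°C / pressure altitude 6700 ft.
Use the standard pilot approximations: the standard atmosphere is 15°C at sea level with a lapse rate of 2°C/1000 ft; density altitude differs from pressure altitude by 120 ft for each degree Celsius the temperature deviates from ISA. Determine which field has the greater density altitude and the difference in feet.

Field X: ISA temp = -2°C, deviation -31°C, DA = 8500 + 120 × (-31) = 4780 ft.
Field Y: ISA temp = 1.6°C, deviation -9.6°C, DA = 6700 + 120 × (-9.6) = 5548 ft.
Field Y is higher by 5548 − 4780 = 768 ft.

Field Y by 768 ft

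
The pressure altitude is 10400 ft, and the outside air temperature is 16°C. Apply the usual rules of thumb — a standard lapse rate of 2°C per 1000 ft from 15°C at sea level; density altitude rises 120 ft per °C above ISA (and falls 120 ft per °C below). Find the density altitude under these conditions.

13016 ft

ISA temperature at 10400 ft = 15 − 2 × (10400/1000) = -5.8°C.
ISA deviation = 16 − (-5.8) = +21.8°C.
Density altitude = 10400 + 120 × (21.8) = 10400 + (+2616) = 13016 ft.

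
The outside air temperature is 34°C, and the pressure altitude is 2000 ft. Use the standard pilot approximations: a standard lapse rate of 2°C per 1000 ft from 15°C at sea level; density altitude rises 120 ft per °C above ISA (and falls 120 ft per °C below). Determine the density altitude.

ISA temperature at 2000 ft = 15 − 2 × (2000/1000) = 11°C.
ISA deviation = 34 − 11 = +23°C.
Density altitude = 2000 + 120 × (23) = 2000 + (+2760) = 4760 ft.

4760 ft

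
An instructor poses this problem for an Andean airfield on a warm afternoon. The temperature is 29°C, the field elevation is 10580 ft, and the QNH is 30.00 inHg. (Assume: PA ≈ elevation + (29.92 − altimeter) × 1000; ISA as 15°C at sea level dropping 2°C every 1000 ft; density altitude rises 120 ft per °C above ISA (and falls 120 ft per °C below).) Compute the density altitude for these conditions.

Pressure altitude = 10580 + (29.92 − 30.00) × 1000 = 10580 + (-80) = 10500 ft.
ISA temperature at 10500 ft = 15 − 2 × (10500/1000) = -6°C.
ISA deviation = 29 − (-6) = +35°C.
Density altitude = 10500 + 120 × (35) = 14700 ft.

14700 ft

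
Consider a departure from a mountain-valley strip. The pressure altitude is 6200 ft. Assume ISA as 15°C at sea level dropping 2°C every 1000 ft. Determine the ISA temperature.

ISA temperature = 15 − 2 × (6200/1000) = 15 − 12.4 = 2.6°C.

2.6°C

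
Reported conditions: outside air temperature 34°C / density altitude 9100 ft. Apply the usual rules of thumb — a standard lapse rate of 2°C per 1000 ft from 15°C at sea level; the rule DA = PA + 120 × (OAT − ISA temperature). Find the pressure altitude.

5500 ft

DA = PA + 120 × (OAT − (15 − 2·PA/1000)) = PA + 120·OAT − 1800 + 0.24·PA = 1.24·PA + 120·OAT − 1800.
So 1.24·PA = 9100 − 120 × 34 + 1800 = 6820.
PA = 6820 / 1.24 = 5500 ft.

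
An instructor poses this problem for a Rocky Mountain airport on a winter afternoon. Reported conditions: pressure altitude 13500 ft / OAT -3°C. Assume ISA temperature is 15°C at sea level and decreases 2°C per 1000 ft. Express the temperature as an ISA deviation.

ISA+9°C

ISA temperature at 13500 ft = 15 − 2 × (13500/1000) = -12°C.
Deviation = OAT − ISA = -3 − (-12) = +9°C.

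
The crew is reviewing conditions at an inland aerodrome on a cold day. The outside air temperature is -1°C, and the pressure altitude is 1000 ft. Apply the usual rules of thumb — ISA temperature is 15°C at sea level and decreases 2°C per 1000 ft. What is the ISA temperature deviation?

ISA-14°C

ISA temperature at 1000 ft = 15 − 2 × (1000/1000) = 13°C.
Deviation = OAT − ISA = -1 − 13 = -14°C.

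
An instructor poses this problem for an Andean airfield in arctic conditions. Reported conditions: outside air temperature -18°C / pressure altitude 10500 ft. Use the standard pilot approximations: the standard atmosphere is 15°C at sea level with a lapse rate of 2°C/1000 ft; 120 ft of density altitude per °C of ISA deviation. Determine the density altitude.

ISA temperature at 10500 ft = 15 − 2 × (10500/1000) = -6°C.
ISA deviation = -18 − (-6) = -12°C.
Density altitude = 10500 + 120 × (-12) = 10500 + (-1440) = 9060 ft.

9060 ft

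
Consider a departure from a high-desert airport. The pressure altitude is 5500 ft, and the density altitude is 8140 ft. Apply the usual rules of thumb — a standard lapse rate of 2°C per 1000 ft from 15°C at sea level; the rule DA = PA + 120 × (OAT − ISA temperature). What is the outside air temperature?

26°C

Density altitude − pressure altitude = 8140 − 5500 = +2640 ft.
At 120 ft/°C that is an ISA deviation of 2640/120 = +22°C.
ISA temperature at 5500 ft = 15 − 2 × (5500/1000) = 4°C.
OAT = ISA + deviation = 4 + (+22) = 26°C.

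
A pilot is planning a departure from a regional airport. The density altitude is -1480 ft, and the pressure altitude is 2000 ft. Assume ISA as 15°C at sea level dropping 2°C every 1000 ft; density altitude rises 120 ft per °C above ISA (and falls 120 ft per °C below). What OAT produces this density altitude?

Density altitude − pressure altitude = -1480 − 2000 = -3480 ft.
At 120 ft/°C that is an ISA deviation of -3480/120 = -29°C.
ISA temperature at 2000 ft = 15 − 2 × (2000/1000) = 11°C.
OAT = ISA + deviation = 11 + (-29) = -18°C.

-18°C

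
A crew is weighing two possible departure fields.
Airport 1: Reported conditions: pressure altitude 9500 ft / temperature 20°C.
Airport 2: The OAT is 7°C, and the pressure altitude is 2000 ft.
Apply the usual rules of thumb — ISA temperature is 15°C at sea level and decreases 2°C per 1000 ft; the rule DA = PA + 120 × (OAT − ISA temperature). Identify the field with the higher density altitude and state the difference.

Airport 1: ISA temp = -4°C, deviation +24°C, DA = 9500 + 120 × 24 = 12380 ft.
Airport 2: ISA temp = 11°C, deviation -4°C, DA = 2000 + 120 × (-4) = 1520 ft.
Airport 1 is higher by 12380 − 1520 = 10860 ft.

Airport 1 by 10860 ft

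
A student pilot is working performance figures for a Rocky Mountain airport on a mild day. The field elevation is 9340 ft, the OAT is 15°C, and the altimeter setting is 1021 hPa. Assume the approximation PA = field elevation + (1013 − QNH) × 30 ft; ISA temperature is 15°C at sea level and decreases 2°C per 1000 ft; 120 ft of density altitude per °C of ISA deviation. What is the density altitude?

Pressure altitude = 9340 + (1013 − 1021) × 30 = 9340 + (-240) = 9100 ft.
ISA temperature at 9100 ft = 15 − 2 × (9100/1000) = -3.2°C.
ISA deviation = 15 − (-3.2) = +18.2°C.
Density altitude = 9100 + 120 × (18.2) = 11284 ft.

11284 ft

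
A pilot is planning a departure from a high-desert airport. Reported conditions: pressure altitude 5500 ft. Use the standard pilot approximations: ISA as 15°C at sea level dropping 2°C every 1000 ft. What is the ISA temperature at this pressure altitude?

ISA temperature = 15 − 2 × (5500/1000) = 15 − 11 = 4°C.

4°C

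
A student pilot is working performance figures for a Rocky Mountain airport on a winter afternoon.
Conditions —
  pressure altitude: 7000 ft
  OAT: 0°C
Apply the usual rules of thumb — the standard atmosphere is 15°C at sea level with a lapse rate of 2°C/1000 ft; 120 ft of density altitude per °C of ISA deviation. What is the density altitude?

6880 ft

ISA temperature at 7000 ft = 15 − 2 × (7000/1000) = 1°C.
ISA deviation = 0 − 1 = -1°C.
Density altitude = 7000 + 120 × (-1) = 7000 + (-120) = 6880 ft.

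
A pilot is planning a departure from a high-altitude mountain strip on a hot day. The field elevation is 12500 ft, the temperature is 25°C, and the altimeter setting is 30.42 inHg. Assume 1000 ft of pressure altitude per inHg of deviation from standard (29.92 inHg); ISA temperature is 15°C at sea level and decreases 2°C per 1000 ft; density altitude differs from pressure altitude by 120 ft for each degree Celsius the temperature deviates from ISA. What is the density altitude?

Pressure altitude = 12500 + (29.92 − 30.42) × 1000 = 12500 + (-500) = 12000 ft.
ISA temperature at 12000 ft = 15 − 2 × (12000/1000) = -9°C.
ISA deviation = 25 − (-9) = +34°C.
Density altitude = 12000 + 120 × (34) = 16080 ft.

16080 ft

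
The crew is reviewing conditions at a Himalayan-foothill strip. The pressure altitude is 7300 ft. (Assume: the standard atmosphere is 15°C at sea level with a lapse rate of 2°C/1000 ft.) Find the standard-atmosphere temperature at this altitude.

0.4°C

ISA temperature = 15 − 2 × (7300/1000) = 15 − 14.6 = 0.4°C.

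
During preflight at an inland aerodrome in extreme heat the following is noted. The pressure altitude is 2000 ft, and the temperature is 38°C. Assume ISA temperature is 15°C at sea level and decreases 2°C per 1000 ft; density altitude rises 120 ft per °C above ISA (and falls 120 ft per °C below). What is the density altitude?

ISA temperature at 2000 ft = 15 − 2 × (2000/1000) = 11°C.
ISA deviation = 38 − 11 = +27°C.
Density altitude = 2000 + 120 × (27) = 2000 + (+3240) = 5240 ft.

5240 ft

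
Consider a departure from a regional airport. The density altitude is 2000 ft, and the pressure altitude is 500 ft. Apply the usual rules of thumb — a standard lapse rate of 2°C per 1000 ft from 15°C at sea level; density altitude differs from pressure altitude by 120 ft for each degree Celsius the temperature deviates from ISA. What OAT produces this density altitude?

Density altitude − pressure altitude = 2000 − 500 = +1500 ft.
At 120 ft/°C that is an ISA deviation of 1500/120 = +12.5°C.
ISA temperature at 500 ft = 15 − 2 × (500/1000) = 14°C.
OAT = ISA + deviation = 14 + (+12.5) = 26.5°C.

26.5°C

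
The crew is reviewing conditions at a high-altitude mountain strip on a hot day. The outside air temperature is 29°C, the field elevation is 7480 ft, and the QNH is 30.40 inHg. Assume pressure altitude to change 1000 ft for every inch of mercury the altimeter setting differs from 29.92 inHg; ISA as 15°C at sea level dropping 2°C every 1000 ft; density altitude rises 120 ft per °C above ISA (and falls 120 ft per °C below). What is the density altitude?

10360 ft

Pressure altitude = 7480 + (29.92 − 30.40) × 1000 = 7480 + (-480) = 7000 ft.
ISA temperature at 7000 ft = 15 − 2 × (7000/1000) = 1°C.
ISA deviation = 29 − 1 = +28°C.
Density altitude = 7000 + 120 × (28) = 10360 ft.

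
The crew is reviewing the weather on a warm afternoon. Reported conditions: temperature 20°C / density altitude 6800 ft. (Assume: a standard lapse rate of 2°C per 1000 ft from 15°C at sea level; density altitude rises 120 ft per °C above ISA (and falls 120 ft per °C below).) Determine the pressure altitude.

DA = PA + 120 × (OAT − (15 − 2·PA/1000)) = PA + 120·OAT − 1800 + 0.24·PA = 1.24·PA + 120·OAT − 1800.
So 1.24·PA = 6800 − 120 × 20 + 1800 = 6200.
PA = 6200 / 1.24 = 5000 ft.

5000 ft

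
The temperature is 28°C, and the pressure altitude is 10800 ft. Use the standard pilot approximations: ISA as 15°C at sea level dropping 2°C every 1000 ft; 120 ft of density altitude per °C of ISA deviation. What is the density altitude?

ISA temperature at 10800 ft = 15 − 2 × (10800/1000) = -6.6°C.
ISA deviation = 28 − (-6.6) = +34.6°C.
Density altitude = 10800 + 120 × (34.6) = 10800 + (+4152) = 14952 ft.

14952 ft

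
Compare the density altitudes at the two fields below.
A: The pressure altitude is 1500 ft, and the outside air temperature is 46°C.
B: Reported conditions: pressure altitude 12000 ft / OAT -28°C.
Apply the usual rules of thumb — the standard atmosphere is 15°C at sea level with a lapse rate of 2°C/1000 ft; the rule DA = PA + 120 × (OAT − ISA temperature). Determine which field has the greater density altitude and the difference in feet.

B by 4140 ft

A: ISA temp = 12°C, deviation +34°C, DA = 1500 + 120 × 34 = 5580 ft.
B: ISA temp = -9°C, deviation -19°C, DA = 12000 + 120 × (-19) = 9720 ft.
B is higher by 9720 − 5580 = 4140 ft.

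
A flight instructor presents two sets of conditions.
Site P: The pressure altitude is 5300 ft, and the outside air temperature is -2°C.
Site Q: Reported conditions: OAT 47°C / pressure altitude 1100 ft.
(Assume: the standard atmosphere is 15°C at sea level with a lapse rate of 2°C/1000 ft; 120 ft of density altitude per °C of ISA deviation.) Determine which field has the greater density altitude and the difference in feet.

Site P: ISA temp = 4.4°C, deviation -6.4°C, DA = 5300 + 120 × (-6.4) = 4532 ft.
Site Q: ISA temp = 12.8°C, deviation +34.2°C, DA = 1100 + 120 × 34.2 = 5204 ft.
Site Q is higher by 5204 − 4532 = 672 ft.

Site Q by 672 ft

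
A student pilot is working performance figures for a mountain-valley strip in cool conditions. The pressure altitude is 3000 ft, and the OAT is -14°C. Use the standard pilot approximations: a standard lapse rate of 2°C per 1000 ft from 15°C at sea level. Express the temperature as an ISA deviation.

ISA-23°C

ISA temperature at 3000 ft = 15 − 2 × (3000/1000) = 9°C.
Deviation = OAT − ISA = -14 − 9 = -23°C.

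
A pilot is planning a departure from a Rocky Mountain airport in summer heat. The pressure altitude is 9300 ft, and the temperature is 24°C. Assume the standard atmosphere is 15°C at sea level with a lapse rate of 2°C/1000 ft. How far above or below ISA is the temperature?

ISA+27.6°C

ISA temperature at 9300 ft = 15 − 2 × (9300/1000) = -3.6°C.
Deviation = OAT − ISA = 24 − (-3.6) = +27.6°C.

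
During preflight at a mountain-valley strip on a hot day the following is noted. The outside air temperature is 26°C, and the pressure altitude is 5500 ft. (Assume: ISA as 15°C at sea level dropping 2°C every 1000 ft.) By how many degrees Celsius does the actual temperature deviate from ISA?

ISA+22°C

ISA temperature at 5500 ft = 15 − 2 × (5500/1000) = 4°C.
Deviation = OAT − ISA = 26 − 4 = +22°C.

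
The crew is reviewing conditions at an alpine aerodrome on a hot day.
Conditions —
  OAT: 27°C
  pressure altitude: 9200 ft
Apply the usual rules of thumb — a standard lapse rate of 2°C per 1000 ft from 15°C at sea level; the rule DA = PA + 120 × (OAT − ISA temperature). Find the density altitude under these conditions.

ISA temperature at 9200 ft = 15 − 2 × (9200/1000) = -3.4°C.
ISA deviation = 27 − (-3.4) = +30.4°C.
Density altitude = 9200 + 120 × (30.4) = 9200 + (+3648) = 12848 ft.

12848 ft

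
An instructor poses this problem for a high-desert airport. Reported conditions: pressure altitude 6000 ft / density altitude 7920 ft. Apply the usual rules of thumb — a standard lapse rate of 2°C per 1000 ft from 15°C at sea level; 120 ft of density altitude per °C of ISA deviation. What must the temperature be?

Density altitude − pressure altitude = 7920 − 6000 = +1920 ft.
At 120 ft/°C that is an ISA deviation of 1920/120 = +16°C.
ISA temperature at 6000 ft = 15 − 2 × (6000/1000) = 3°C.
OAT = ISA + deviation = 3 + (+16) = 19°C.

19°C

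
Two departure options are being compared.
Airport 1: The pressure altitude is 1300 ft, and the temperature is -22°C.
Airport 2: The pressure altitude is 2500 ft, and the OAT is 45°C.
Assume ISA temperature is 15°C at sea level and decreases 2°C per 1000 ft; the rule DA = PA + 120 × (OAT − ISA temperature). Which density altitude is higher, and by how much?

Airport 1: ISA temp = 12.4°C, deviation -34.4°C, DA = 1300 + 120 × (-34.4) = -2828 ft.
Airport 2: ISA temp = 10°C, deviation +35°C, DA = 2500 + 120 × 35 = 6700 ft.
Airport 2 is higher by 6700 − (-2828) = 9528 ft.

Airport 2 by 9528 ft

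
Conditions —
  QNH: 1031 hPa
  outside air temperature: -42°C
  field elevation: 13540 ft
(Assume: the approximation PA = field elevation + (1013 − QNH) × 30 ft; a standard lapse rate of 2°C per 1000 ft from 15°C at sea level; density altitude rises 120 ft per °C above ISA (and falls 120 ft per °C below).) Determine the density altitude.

Pressure altitude = 13540 + (1013 − 1031) × 30 = 13540 + (-540) = 13000 ft.
ISA temperature at 13000 ft = 15 − 2 × (13000/1000) = -11°C.
ISA deviation = -42 − (-11) = -31°C.
Density altitude = 13000 + 120 × (-31) = 9280 ft.

9280 ft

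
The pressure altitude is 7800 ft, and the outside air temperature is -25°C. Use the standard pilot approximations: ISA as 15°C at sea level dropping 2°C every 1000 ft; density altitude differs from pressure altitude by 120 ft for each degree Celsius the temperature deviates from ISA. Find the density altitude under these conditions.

ISA temperature at 7800 ft = 15 − 2 × (7800/1000) = -0.6°C.
ISA deviation = -25 − (-0.6) = -24.4°C.
Density altitude = 7800 + 120 × (-24.4) = 7800 + (-2928) = 4872 ft.

4872 ft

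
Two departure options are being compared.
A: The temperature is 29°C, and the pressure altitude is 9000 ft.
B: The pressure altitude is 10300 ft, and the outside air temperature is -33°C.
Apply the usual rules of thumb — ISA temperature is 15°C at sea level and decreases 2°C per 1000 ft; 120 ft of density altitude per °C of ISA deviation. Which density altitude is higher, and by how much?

A: ISA temp = -3°C, deviation +32°C, DA = 9000 + 120 × 32 = 12840 ft.
B: ISA temp = -5.6°C, deviation -27.4°C, DA = 10300 + 120 × (-27.4) = 7012 ft.
A is higher by 12840 − 7012 = 5828 ft.

A by 5828 ft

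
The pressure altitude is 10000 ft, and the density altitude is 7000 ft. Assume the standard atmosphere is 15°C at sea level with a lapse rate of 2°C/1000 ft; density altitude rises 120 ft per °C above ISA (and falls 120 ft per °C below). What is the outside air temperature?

-30°C

Density altitude − pressure altitude = 7000 − 10000 = -3000 ft.
At 120 ft/°C that is an ISA deviation of -3000/120 = -25°C.
ISA temperature at 10000 ft = 15 − 2 × (10000/1000) = -5°C.
OAT = ISA + deviation = -5 + (-25) = -30°C.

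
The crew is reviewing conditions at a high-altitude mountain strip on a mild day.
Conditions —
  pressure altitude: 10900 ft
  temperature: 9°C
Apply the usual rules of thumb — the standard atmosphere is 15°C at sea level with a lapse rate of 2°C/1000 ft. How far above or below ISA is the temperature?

ISA+15.8°C

ISA temperature at 10900 ft = 15 − 2 × (10900/1000) = -6.8°C.
Deviation = OAT − ISA = 9 − (-6.8) = +15.8°C.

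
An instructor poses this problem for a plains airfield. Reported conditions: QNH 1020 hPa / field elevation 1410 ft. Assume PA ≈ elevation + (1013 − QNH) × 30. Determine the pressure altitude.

1200 ft

Pressure correction = (1013 − 1020) × 30 = -210 ft.
Pressure altitude = 1410 + (-210) = 1200 ft.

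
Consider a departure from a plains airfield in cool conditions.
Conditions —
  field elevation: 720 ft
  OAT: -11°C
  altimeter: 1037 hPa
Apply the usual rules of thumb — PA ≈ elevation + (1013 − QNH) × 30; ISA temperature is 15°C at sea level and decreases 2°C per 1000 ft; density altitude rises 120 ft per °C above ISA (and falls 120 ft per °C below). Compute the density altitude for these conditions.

Pressure altitude = 720 + (1013 − 1037) × 30 = 720 + (-720) = 0 ft.
ISA temperature at 0 ft = 15 − 2 × (0/1000) = 15°C.
ISA deviation = -11 − 15 = -26°C.
Density altitude = 0 + 120 × (-26) = -3120 ft.

-3120 ft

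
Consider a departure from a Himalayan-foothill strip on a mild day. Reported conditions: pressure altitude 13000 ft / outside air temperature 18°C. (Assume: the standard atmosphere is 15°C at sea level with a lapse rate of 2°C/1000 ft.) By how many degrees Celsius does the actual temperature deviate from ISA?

ISA+29°C

ISA temperature at 13000 ft = 15 − 2 × (13000/1000) = -11°C.
Deviation = OAT − ISA = 18 − (-11) = +29°C.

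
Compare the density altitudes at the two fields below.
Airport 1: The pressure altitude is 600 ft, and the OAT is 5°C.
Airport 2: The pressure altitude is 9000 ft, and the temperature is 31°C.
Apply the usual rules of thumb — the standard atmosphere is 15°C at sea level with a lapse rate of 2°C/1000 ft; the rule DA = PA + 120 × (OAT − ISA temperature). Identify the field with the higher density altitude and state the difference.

Airport 2 by 13536 ft

Airport 1: ISA temp = 13.8°C, deviation -8.8°C, DA = 600 + 120 × (-8.8) = -456 ft.
Airport 2: ISA temp = -3°C, deviation +34°C, DA = 9000 + 120 × 34 = 13080 ft.
Airport 2 is higher by 13080 − (-456) = 13536 ft.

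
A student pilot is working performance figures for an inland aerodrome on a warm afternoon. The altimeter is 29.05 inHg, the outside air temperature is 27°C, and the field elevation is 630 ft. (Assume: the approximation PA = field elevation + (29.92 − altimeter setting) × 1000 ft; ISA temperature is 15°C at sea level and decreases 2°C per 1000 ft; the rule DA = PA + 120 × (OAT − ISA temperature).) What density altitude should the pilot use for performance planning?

3300 ft

Pressure altitude = 630 + (29.92 − 29.05) × 1000 = 630 + (+870) = 1500 ft.
ISA temperature at 1500 ft = 15 − 2 × (1500/1000) = 12°C.
ISA deviation = 27 − 12 = +15°C.
Density altitude = 1500 + 120 × (15) = 3300 ft.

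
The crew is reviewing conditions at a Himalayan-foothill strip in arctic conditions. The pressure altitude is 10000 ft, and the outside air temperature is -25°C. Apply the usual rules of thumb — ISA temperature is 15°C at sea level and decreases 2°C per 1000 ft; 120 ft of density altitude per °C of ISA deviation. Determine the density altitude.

ISA temperature at 10000 ft = 15 − 2 × (10000/1000) = -5°C.
ISA deviation = -25 − (-5) = -20°C.
Density altitude = 10000 + 120 × (-20) = 10000 + (-2400) = 7600 ft.

7600 ft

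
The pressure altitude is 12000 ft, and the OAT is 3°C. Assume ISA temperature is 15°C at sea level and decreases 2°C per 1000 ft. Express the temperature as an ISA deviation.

ISA temperature at 12000 ft = 15 − 2 × (12000/1000) = -9°C.
Deviation = OAT − ISA = 3 − (-9) = +12°C.

ISA+12°C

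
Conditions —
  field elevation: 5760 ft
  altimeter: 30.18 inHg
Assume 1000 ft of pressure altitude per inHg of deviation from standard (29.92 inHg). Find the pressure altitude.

5500 ft

Pressure correction = (29.92 − 30.18) × 1000 = -260 ft.
Pressure altitude = 5760 + (-260) = 5500 ft.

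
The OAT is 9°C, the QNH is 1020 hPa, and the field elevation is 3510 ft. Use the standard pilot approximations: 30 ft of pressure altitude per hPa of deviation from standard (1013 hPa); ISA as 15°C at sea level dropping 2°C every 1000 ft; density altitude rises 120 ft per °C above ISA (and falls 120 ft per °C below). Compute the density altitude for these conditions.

Pressure altitude = 3510 + (1013 − 1020) × 30 = 3510 + (-210) = 3300 ft.
ISA temperature at 3300 ft = 15 − 2 × (3300/1000) = 8.4°C.
ISA deviation = 9 − 8.4 = +0.6°C.
Density altitude = 3300 + 120 × (0.6) = 3372 ft.

3372 ft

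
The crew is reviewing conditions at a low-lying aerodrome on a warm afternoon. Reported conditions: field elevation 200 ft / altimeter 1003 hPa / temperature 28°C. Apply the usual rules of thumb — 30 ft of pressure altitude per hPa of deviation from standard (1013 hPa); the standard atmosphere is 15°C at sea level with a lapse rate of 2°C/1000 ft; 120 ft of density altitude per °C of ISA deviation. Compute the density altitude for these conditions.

2180 ft

Pressure altitude = 200 + (1013 − 1003) × 30 = 200 + (+300) = 500 ft.
ISA temperature at 500 ft = 15 − 2 × (500/1000) = 14°C.
ISA deviation = 28 − 14 = +14°C.
Density altitude = 500 + 120 × (14) = 2180 ft.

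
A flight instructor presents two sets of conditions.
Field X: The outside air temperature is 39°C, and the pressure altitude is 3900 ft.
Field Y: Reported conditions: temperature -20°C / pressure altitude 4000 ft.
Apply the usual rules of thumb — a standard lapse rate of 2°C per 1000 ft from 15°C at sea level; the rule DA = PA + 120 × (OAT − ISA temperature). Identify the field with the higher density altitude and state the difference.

Field X by 6956 ft

Field X: ISA temp = 7.2°C, deviation +31.8°C, DA = 3900 + 120 × 31.8 = 7716 ft.
Field Y: ISA temp = 7°C, deviation -27°C, DA = 4000 + 120 × (-27) = 760 ft.
Field X is higher by 7716 − 760 = 6956 ft.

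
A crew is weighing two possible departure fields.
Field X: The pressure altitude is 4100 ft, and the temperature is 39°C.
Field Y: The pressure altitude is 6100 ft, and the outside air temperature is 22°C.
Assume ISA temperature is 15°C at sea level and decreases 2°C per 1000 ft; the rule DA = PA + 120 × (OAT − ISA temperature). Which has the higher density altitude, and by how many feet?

Field X: ISA temp = 6.8°C, deviation +32.2°C, DA = 4100 + 120 × 32.2 = 7964 ft.
Field Y: ISA temp = 2.8°C, deviation +19.2°C, DA = 6100 + 120 × 19.2 = 8404 ft.
Field Y is higher by 8404 − 7964 = 440 ft.

Field Y by 440 ft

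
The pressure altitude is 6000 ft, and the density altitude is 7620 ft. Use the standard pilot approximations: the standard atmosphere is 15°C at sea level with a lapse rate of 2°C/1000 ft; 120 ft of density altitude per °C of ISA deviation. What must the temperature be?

16.5°C

Density altitude − pressure altitude = 7620 − 6000 = +1620 ft.
At 120 ft/°C that is an ISA deviation of 1620/120 = +13.5°C.
ISA temperature at 6000 ft = 15 − 2 × (6000/1000) = 3°C.
OAT = ISA + deviation = 3 + (+13.5) = 16.5°C.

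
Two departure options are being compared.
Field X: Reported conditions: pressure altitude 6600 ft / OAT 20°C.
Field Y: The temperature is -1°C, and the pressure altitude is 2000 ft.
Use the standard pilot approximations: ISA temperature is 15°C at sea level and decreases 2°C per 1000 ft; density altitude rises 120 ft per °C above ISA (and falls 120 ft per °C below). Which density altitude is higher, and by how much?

Field X: ISA temp = 1.8°C, deviation +18.2°C, DA = 6600 + 120 × 18.2 = 8784 ft.
Field Y: ISA temp = 11°C, deviation -12°C, DA = 2000 + 120 × (-12) = 560 ft.
Field X is higher by 8784 − 560 = 8224 ft.

Field X by 8224 ft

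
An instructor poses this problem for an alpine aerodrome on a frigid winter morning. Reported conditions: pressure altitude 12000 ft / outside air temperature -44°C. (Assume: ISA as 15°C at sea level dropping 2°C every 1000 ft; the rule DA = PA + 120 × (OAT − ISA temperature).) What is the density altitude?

ISA temperature at 12000 ft = 15 − 2 × (12000/1000) = -9°C.
ISA deviation = -44 − (-9) = -35°C.
Density altitude = 12000 + 120 × (-35) = 12000 + (-4200) = 7800 ft.

7800 ft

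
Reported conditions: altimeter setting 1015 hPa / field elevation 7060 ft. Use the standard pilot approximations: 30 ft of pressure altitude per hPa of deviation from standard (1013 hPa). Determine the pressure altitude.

Pressure correction = (1013 − 1015) × 30 = -60 ft.
Pressure altitude = 7060 + (-60) = 7000 ft.

7000 ft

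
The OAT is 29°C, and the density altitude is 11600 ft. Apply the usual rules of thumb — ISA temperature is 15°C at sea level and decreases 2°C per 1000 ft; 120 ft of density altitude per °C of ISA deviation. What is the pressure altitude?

8000 ft

DA = PA + 120 × (OAT − (15 − 2·PA/1000)) = PA + 120·OAT − 1800 + 0.24·PA = 1.24·PA + 120·OAT − 1800.
So 1.24·PA = 11600 − 120 × 29 + 1800 = 9920.
PA = 9920 / 1.24 = 8000 ft.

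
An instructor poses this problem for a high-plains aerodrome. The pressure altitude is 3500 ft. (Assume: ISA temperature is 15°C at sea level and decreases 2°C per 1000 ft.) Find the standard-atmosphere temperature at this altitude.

8°C

ISA temperature = 15 − 2 × (3500/1000) = 15 − 7 = 8°C.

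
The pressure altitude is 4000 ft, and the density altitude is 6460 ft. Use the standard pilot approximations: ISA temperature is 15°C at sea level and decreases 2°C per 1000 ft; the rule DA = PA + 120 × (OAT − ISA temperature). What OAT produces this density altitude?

27.5°C

Density altitude − pressure altitude = 6460 − 4000 = +2460 ft.
At 120 ft/°C that is an ISA deviation of 2460/120 = +20.5°C.
ISA temperature at 4000 ft = 15 − 2 × (4000/1000) = 7°C.
OAT = ISA + deviation = 7 + (+20.5) = 27.5°C.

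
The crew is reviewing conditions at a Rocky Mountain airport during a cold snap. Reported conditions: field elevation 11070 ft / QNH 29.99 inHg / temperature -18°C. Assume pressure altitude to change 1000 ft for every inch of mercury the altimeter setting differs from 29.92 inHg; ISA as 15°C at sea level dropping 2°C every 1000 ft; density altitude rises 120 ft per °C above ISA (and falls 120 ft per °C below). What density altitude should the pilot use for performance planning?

9680 ft

Pressure altitude = 11070 + (29.92 − 29.99) × 1000 = 11070 + (-70) = 11000 ft.
ISA temperature at 11000 ft = 15 − 2 × (11000/1000) = -7°C.
ISA deviation = -18 − (-7) = -11°C.
Density altitude = 11000 + 120 × (-11) = 9680 ft.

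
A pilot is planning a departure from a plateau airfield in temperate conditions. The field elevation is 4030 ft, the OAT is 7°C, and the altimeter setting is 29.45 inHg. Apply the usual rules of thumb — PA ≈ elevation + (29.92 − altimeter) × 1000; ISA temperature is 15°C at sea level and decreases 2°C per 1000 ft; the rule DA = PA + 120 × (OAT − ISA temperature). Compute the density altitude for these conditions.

4620 ft

Pressure altitude = 4030 + (29.92 − 29.45) × 1000 = 4030 + (+470) = 4500 ft.
ISA temperature at 4500 ft = 15 − 2 × (4500/1000) = 6°C.
ISA deviation = 7 − 6 = +1°C.
Density altitude = 4500 + 120 × (1) = 4620 ft.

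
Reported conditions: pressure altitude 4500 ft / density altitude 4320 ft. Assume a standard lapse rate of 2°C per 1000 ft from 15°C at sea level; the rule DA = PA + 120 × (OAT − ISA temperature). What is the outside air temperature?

Density altitude − pressure altitude = 4320 − 4500 = -180 ft.
At 120 ft/°C that is an ISA deviation of -180/120 = -1.5°C.
ISA temperature at 4500 ft = 15 − 2 × (4500/1000) = 6°C.
OAT = ISA + deviation = 6 + (-1.5) = 4.5°C.

4.5°C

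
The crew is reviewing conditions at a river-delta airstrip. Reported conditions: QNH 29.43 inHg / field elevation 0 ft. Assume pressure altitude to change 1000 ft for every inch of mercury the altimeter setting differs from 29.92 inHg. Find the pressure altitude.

490 ft

Pressure correction = (29.92 − 29.43) × 1000 = +490 ft.
Pressure altitude = 0 + (+490) = 490 ft.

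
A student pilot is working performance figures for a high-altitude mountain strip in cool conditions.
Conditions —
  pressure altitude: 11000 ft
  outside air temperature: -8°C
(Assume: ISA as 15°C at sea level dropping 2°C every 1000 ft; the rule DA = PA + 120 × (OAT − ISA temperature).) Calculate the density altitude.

10880 ft

ISA temperature at 11000 ft = 15 − 2 × (11000/1000) = -7°C.
ISA deviation = -8 − (-7) = -1°C.
Density altitude = 11000 + 120 × (-1) = 11000 + (-120) = 10880 ft.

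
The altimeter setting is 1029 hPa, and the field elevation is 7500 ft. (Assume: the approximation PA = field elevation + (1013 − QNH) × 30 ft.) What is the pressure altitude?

7020 ft

Pressure correction = (1013 − 1029) × 30 = -480 ft.
Pressure altitude = 7500 + (-480) = 7020 ft.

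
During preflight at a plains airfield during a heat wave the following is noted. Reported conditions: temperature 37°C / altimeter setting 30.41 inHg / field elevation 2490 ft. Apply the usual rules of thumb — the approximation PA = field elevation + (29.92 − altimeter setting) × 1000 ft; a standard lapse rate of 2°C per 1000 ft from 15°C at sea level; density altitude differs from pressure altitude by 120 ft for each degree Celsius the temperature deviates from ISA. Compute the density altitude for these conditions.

5120 ft

Pressure altitude = 2490 + (29.92 − 30.41) × 1000 = 2490 + (-490) = 2000 ft.
ISA temperature at 2000 ft = 15 − 2 × (2000/1000) = 11°C.
ISA deviation = 37 − 11 = +26°C.
Density altitude = 2000 + 120 × (26) = 5120 ft.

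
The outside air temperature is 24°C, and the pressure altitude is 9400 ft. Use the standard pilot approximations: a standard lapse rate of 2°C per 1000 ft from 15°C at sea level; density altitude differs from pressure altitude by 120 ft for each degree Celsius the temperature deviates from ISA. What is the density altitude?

ISA temperature at 9400 ft = 15 − 2 × (9400/1000) = -3.8°C.
ISA deviation = 24 − (-3.8) = +27.8°C.
Density altitude = 9400 + 120 × (27.8) = 9400 + (+3336) = 12736 ft.

12736 ft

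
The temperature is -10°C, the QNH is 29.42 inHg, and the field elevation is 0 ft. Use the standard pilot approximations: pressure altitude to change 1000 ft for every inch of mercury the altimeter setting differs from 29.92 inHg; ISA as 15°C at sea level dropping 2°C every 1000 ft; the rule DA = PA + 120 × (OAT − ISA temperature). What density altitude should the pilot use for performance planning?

-2380 ft

Pressure altitude = 0 + (29.92 − 29.42) × 1000 = 0 + (+500) = 500 ft.
ISA temperature at 500 ft = 15 − 2 × (500/1000) = 14°C.
ISA deviation = -10 − 14 = -24°C.
Density altitude = 500 + 120 × (-24) = -2380 ft.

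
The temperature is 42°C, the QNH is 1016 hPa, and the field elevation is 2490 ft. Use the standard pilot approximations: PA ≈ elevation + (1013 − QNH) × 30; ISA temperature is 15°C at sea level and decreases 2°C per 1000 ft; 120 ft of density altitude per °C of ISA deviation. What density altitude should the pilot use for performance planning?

Pressure altitude = 2490 + (1013 − 1016) × 30 = 2490 + (-90) = 2400 ft.
ISA temperature at 2400 ft = 15 − 2 × (2400/1000) = 10.2°C.
ISA deviation = 42 − 10.2 = +31.8°C.
Density altitude = 2400 + 120 × (31.8) = 6216 ft.

6216 ft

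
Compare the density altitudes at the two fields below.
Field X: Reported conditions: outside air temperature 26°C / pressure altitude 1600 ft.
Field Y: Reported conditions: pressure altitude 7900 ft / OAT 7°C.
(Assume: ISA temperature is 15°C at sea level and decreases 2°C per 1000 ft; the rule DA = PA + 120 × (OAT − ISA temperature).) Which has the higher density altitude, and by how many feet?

Field Y by 5532 ft

Field X: ISA temp = 11.8°C, deviation +14.2°C, DA = 1600 + 120 × 14.2 = 3304 ft.
Field Y: ISA temp = -0.8°C, deviation +7.8°C, DA = 7900 + 120 × 7.8 = 8836 ft.
Field Y is higher by 8836 − 3304 = 5532 ft.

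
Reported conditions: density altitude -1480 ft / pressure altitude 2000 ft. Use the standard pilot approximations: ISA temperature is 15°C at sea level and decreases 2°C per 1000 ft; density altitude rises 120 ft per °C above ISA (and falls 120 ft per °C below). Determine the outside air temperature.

-18°C

Density altitude − pressure altitude = -1480 − 2000 = -3480 ft.
At 120 ft/°C that is an ISA deviation of -3480/120 = -29°C.
ISA temperature at 2000 ft = 15 − 2 × (2000/1000) = 11°C.
OAT = ISA + deviation = 11 + (-29) = -18°C.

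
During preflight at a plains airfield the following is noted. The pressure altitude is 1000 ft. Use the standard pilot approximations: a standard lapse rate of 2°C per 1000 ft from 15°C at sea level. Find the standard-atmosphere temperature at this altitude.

ISA temperature = 15 − 2 × (1000/1000) = 15 − 2 = 13°C.

13°C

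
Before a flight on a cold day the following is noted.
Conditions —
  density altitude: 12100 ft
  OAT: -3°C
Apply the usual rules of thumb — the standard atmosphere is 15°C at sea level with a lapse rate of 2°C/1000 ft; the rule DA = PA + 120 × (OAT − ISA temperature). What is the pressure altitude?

11500 ft

DA = PA + 120 × (OAT − (15 − 2·PA/1000)) = PA + 120·OAT − 1800 + 0.24·PA = 1.24·PA + 120·OAT − 1800.
So 1.24·PA = 12100 − 120 × (-3) + 1800 = 14260.
PA = 14260 / 1.24 = 11500 ft.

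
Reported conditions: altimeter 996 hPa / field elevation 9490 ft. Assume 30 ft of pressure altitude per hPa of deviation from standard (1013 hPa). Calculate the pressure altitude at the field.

Pressure correction = (1013 − 996) × 30 = +510 ft.
Pressure altitude = 9490 + (+510) = 10000 ft.

10000 ft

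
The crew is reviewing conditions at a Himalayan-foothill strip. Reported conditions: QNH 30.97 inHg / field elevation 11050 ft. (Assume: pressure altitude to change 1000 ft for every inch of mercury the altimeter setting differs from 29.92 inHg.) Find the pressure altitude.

Pressure correction = (29.92 − 30.97) × 1000 = -1050 ft.
Pressure altitude = 11050 + (-1050) = 10000 ft.

10000 ft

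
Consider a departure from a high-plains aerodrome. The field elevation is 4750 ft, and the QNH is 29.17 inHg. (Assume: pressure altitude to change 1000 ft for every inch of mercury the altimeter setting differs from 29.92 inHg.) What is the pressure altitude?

Pressure correction = (29.92 − 29.17) × 1000 = +750 ft.
Pressure altitude = 4750 + (+750) = 5500 ft.

5500 ft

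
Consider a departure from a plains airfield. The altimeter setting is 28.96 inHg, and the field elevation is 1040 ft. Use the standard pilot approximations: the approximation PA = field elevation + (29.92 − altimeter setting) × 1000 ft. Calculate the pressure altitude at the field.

Pressure correction = (29.92 − 28.96) × 1000 = +960 ft.
Pressure altitude = 1040 + (+960) = 2000 ft.

2000 ft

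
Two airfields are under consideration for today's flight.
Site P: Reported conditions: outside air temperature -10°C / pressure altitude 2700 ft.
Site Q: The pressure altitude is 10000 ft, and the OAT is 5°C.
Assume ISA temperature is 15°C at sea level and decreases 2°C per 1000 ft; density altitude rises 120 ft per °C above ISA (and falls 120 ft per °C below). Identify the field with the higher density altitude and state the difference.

Site P: ISA temp = 9.6°C, deviation -19.6°C, DA = 2700 + 120 × (-19.6) = 348 ft.
Site Q: ISA temp = -5°C, deviation +10°C, DA = 10000 + 120 × 10 = 11200 ft.
Site Q is higher by 11200 − 348 = 10852 ft.

Site Q by 10852 ft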